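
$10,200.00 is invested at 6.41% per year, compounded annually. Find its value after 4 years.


Formula: FV = P * (1 + r)^n
Substituting: FV = $10,200.00 * (1 + 0.0641)^4
Growth factor: (1.0641)^4 = 1.282123
FV = $10,200.00 * 1.282123 = $13,077.66

$13,077.66


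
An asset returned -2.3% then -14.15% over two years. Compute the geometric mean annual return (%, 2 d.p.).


Formula: Geometric mean = ((1+r1)*(1+r2))^(1/2) - 1
Product: (1 + -0.023) * (1 + -0.1415) = 0.977 * 0.8585 = 0.838754
Square root: 0.838754^0.5 = 0.915835
Geometric mean = 0.915835 - 1 = -0.084165
As percentage: -8.42%

-8.42%


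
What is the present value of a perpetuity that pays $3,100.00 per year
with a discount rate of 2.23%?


Formula: PV = C / r
Substituting: PV = $3,100.00 / 0.0223
PV = $139,013.45

$139,013.45


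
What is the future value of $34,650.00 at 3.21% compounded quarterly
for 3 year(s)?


Formula: FV = P * (1 + r/m)^(m*t)
Period rate: r/m = 0.0321 / 4 = 0.008025
Total periods: m*t = 4 * 3 = 12
Growth factor: (1 + 0.008025)^12 = 1.100666
FV = $34,650.00 * 1.100666 = $38,138.08

$38,138.08


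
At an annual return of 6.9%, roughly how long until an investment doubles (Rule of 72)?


Formula: Years ≈ 72 / r
Substituting: Years ≈ 72 / 6.9
Years ≈ 10.4

10.4 years


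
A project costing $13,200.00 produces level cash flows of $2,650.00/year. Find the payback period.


Formula: Payback = investment / annual cash flow
Substituting: Payback = $13,200.00 / $2,650.00
Payback = 4.9811 years

4.9811 years


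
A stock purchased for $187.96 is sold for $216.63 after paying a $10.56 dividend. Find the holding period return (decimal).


Formula: HPR = (P1 - P0 + D) / P0
Gain: $216.63 - $187.96 + $10.56 = $39.23
HPR = $39.23 / $187.96 = 0.2087

0.2087


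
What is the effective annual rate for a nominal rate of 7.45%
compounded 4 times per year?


Formula: EAR = (1 + r/m)^m - 1
Period rate: r/m = 0.0745 / 4 = 0.018625
Compounding: (1 + 0.018625)^4 = 1.076607
EAR = 1.076607 - 1 = 0.076607

0.076607


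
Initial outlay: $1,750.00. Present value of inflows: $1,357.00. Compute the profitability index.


Formula: PI = PV(cash flows) / initial investment
Substituting: PI = $1,357.00 / $1,750.00
PI = 0.7754

0.7754


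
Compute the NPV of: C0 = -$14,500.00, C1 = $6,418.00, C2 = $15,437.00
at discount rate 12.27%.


Formula: NPV = C0 + C1/(1+r) + C2/(1+r)^2
Discount C1: $6,418.00 / (1 + 0.1227) = $5,716.58
Discount C2: $15,437.00 / (1 + 0.1227)^2 = $12,247.16
NPV = -$14,500.00 + $5,716.58 + $12,247.16 = $3,463.74

$3,463.74


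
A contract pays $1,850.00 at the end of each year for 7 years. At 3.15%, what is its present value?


Formula: PV = PMT * (1 - (1+r)^(-n)) / r
Discount factor: (1 + 0.0315)^(-7) = 0.804851
Bracket: 1 - 0.804851 = 0.195149
PV = $1,850.00 * 0.195149 / 0.0315 = $11,461.14

$11,461.14


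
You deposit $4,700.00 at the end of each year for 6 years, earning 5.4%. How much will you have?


Formula: FV = PMT * ((1+r)^n - 1) / r
Growth factor: (1 + 0.054)^6 = 1.37102
Numerator: 1.37102 - 1 = 0.37102
FV = $4,700.00 * 0.37102 / 0.054 = $32,292.45

$32,292.45


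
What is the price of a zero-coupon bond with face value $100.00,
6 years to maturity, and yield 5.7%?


Formula: Price = FV / (1 + r)^n
Substituting: Price = $100.00 / (1 + 0.057)^6
Discount factor: (1.057)^6 = 1.394601
Price = $100.00 / 1.394601 = $71.71

$71.71


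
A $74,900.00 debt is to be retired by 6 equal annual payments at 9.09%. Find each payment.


Formula: PMT = PV * r / (1 - (1+r)^(-n))
Denominator: 1 - (1 + 0.0909)^(-6) = 0.406678
Numerator: $74,900.00 * 0.0909 = 6808.41
PMT = 6808.41 / 0.406678 = $16,741.52

$16,741.52


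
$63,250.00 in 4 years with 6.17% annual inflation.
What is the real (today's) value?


Formula: Real value = nominal / (1 + inflation)^years
Price level: (1 + 0.0617)^4 = 1.270595
Real value = $63,250.00 / 1.270595 = $49,779.81

$49,779.81


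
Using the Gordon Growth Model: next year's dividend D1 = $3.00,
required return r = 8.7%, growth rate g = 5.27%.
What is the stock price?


Formula: P = D1 / (r - g)
Spread: r - g = 0.087 - 0.0527 = 0.0343
Substituting: P = $3.00 / 0.0343
P = $87.46

$87.46


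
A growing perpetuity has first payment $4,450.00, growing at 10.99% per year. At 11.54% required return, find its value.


Formula: PV = C / (r - g)
Spread: r - g = 0.1154 - 0.1099 = 0.0055
Substituting: PV = $4,450.00 / 0.0055
PV = $809,090.91

$809,090.91


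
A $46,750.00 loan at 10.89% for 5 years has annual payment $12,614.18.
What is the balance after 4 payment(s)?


Formula: Balance = PV*(1+r)^k - PMT*((1+r)^k - 1)/r
Growth: (1 + 0.1089)^4 = 1.512062
Accumulated factor: ((1+r)^k - 1)/r = 4.702128
Balance = $46,750.00 * 1.512062 - $12,614.18 * 4.702128
Balance = $11,375.40

$11,375.40


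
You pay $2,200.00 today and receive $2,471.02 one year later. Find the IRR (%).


Formula: IRR = C1/C0 - 1
Substituting: IRR = $2,471.02 / $2,200.00 - 1
Ratio: 1.123191 - 1 = 0.123191
IRR = 12.3191%

12.3191%


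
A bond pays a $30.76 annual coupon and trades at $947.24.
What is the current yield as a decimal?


Formula: Current yield = annual coupon / price
Substituting: CY = $30.76 / $947.24
CY = 0.032473

0.032473


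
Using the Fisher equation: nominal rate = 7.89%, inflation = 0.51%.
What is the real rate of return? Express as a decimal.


Formula: (1 + r_real) = (1 + r_nom) / (1 + inflation)
Substituting: (1 + r_real) = 1.0789 / 1.0051
(1 + r_real) = 1.073426
r_real = 1.073426 - 1 = 0.073426

0.073426


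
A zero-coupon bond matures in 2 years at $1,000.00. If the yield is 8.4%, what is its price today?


Formula: Price = FV / (1 + r)^n
Substituting: Price = $1,000.00 / (1 + 0.084)^2
Discount factor: (1.084)^2 = 1.175056
Price = $1,000.00 / 1.175056 = $851.02

$851.02


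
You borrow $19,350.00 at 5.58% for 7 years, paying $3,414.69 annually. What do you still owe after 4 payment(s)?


Formula: Balance = PV*(1+r)^k - PMT*((1+r)^k - 1)/r
Growth: (1 + 0.0558)^4 = 1.242586
Accumulated factor: ((1+r)^k - 1)/r = 4.347428
Balance = $19,350.00 * 1.242586 - $3,414.69 * 4.347428
Balance = $9,198.93

$9,198.93


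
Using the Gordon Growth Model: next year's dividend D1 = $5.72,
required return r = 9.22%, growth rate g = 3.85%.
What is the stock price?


Formula: P = D1 / (r - g)
Spread: r - g = 0.0922 - 0.0385 = 0.0537
Substituting: P = $5.72 / 0.0537
P = $106.52

$106.52


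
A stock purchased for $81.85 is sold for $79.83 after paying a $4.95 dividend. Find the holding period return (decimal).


Formula: HPR = (P1 - P0 + D) / P0
Gain: $79.83 - $81.85 + $4.95 = $2.93
HPR = $2.93 / $81.85 = 0.0358

0.0358


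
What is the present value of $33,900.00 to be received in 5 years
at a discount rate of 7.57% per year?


Formula: PV = FV / (1 + r)^n
Substituting: PV = $33,900.00 / (1 + 0.0757)^5
Discount factor: (1.0757)^5 = 1.44031
PV = $33,900.00 / 1.44031 = $23,536.61

$23,536.61


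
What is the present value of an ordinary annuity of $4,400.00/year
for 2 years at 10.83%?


Formula: PV = PMT * (1 - (1+r)^(-n)) / r
Discount factor: (1 + 0.1083)^(-2) = 0.814114
Bracket: 1 - 0.814114 = 0.185886
PV = $4,400.00 * 0.185886 / 0.1083 = $7,552.15

$7,552.15


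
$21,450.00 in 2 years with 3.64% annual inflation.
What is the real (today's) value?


Formula: Real value = nominal / (1 + inflation)^years
Price level: (1 + 0.0364)^2 = 1.074125
Real value = $21,450.00 / 1.074125 = $19,969.74

$19,969.74


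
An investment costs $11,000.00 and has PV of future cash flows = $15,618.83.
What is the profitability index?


Formula: PI = PV(cash flows) / initial investment
Substituting: PI = $15,618.83 / $11,000.00
PI = 1.4199

1.4199


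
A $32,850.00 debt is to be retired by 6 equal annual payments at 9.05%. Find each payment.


Formula: PMT = PV * r / (1 - (1+r)^(-n))
Denominator: 1 - (1 + 0.0905)^(-6) = 0.405371
Numerator: $32,850.00 * 0.0905 = 2972.925
PMT = 2972.925 / 0.405371 = $7,333.83

$7,333.83


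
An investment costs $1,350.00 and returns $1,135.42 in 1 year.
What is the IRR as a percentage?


Formula: IRR = C1/C0 - 1
Substituting: IRR = $1,135.42 / $1,350.00 - 1
Ratio: 0.841052 - 1 = -0.158948
IRR = -15.8948%

-15.8948%


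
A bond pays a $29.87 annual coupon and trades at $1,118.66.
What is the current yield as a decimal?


Formula: Current yield = annual coupon / price
Substituting: CY = $29.87 / $1,118.66
CY = 0.026702

0.026702


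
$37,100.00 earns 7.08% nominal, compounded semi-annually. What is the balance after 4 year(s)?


Formula: FV = P * (1 + r/m)^(m*t)
Period rate: r/m = 0.0708 / 2 = 0.0354
Total periods: m*t = 2 * 4 = 8
Growth factor: (1 + 0.0354)^8 = 1.320886
FV = $37,100.00 * 1.320886 = $49,004.86

$49,004.86


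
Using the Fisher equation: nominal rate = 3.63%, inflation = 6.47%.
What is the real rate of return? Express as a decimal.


Formula: (1 + r_real) = (1 + r_nom) / (1 + inflation)
Substituting: (1 + r_real) = 1.0363 / 1.0647
(1 + r_real) = 0.973326
r_real = 0.973326 - 1 = -0.026674

-0.026674


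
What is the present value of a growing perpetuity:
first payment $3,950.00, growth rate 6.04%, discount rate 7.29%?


Formula: PV = C / (r - g)
Spread: r - g = 0.0729 - 0.0604 = 0.0125
Substituting: PV = $3,950.00 / 0.0125
PV = $316,000.00

$316,000.00


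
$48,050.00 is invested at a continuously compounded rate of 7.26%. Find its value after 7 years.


Formula: FV = P * e^(r*t)
Exponent: r*t = 0.0726 * 7 = 0.5082
e^(0.5082) = 1.662296
FV = $48,050.00 * 1.662296 = $79,873.34

$79,873.34


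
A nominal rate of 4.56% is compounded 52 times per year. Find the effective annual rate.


Formula: EAR = (1 + r/m)^m - 1
Period rate: r/m = 0.0456 / 52 = 0.000877
Compounding: (1 + 0.000877)^52 = 1.046635
EAR = 1.046635 - 1 = 0.046635

0.046635


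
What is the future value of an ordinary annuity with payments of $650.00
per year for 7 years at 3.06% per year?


Formula: FV = PMT * ((1+r)^n - 1) / r
Growth factor: (1 + 0.0306)^7 = 1.234898
Numerator: 1.234898 - 1 = 0.234898
FV = $650.00 * 0.234898 / 0.0306 = $4,989.66

$4,989.66


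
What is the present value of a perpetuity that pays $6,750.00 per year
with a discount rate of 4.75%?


Formula: PV = C / r
Substituting: PV = $6,750.00 / 0.0475
PV = $142,105.26

$142,105.26


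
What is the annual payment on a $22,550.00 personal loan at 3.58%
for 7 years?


Formula: PMT = PV * r / (1 - (1+r)^(-n))
Denominator: 1 - (1 + 0.0358)^(-7) = 0.218249
Numerator: $22,550.00 * 0.0358 = 807.29
PMT = 807.29 / 0.218249 = $3,698.95

$3,698.95


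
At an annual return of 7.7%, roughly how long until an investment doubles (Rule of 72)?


Formula: Years ≈ 72 / r
Substituting: Years ≈ 72 / 7.7
Years ≈ 9.4

9.4 years


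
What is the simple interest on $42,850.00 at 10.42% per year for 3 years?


Formula: I = P * r * t
Substituting: I = $42,850.00 * 0.1042 * 3
Step: I = $42,850.00 * 0.3126
I = $13,394.91

$13,394.91


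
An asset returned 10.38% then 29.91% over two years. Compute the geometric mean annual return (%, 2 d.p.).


Formula: Geometric mean = ((1+r1)*(1+r2))^(1/2) - 1
Product: (1 + 0.1038) * (1 + 0.2991) = 1.1038 * 1.2991 = 1.433947
Square root: 1.433947^0.5 = 1.197475
Geometric mean = 1.197475 - 1 = 0.197475
As percentage: 19.75%

19.75%


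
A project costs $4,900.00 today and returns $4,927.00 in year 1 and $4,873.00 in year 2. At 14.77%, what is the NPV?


Formula: NPV = C0 + C1/(1+r) + C2/(1+r)^2
Discount C1: $4,927.00 / (1 + 0.1477) = $4,292.93
Discount C2: $4,873.00 / (1 + 0.1477)^2 = $3,699.47
NPV = -$4,900.00 + $4,292.93 + $3,699.47 = $3,092.40

$3,092.40


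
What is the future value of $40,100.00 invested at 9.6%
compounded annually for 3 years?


Formula: FV = P * (1 + r)^n
Substituting: FV = $40,100.00 * (1 + 0.096)^3
Growth factor: (1.096)^3 = 1.316533
FV = $40,100.00 * 1.316533 = $52,792.96

$52,792.96


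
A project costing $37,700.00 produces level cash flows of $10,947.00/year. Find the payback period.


Formula: Payback = investment / annual cash flow
Substituting: Payback = $37,700.00 / $10,947.00
Payback = 3.4439 years

3.4439 years


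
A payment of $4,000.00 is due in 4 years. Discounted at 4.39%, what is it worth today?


Formula: PV = FV / (1 + r)^n
Substituting: PV = $4,000.00 / (1 + 0.0439)^4
Discount factor: (1.0439)^4 = 1.187505
PV = $4,000.00 / 1.187505 = $3,368.41

$3,368.41


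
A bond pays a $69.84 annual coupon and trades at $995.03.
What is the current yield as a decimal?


Formula: Current yield = annual coupon / price
Substituting: CY = $69.84 / $995.03
CY = 0.070189

0.070189


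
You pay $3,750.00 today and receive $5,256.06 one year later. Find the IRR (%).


Formula: IRR = C1/C0 - 1
Substituting: IRR = $5,256.06 / $3,750.00 - 1
Ratio: 1.401616 - 1 = 0.401616
IRR = 40.1616%

40.1616%


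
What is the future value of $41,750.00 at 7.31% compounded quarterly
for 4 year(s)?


Formula: FV = P * (1 + r/m)^(m*t)
Period rate: r/m = 0.0731 / 4 = 0.018275
Total periods: m*t = 4 * 4 = 16
Growth factor: (1 + 0.018275)^16 = 1.336107
FV = $41,750.00 * 1.336107 = $55,782.48

$55,782.48


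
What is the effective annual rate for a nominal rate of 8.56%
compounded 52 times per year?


Formula: EAR = (1 + r/m)^m - 1
Period rate: r/m = 0.0856 / 52 = 0.001646
Compounding: (1 + 0.001646)^52 = 1.089294
EAR = 1.089294 - 1 = 0.089294

0.089294


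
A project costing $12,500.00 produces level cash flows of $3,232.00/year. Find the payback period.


Formula: Payback = investment / annual cash flow
Substituting: Payback = $12,500.00 / $3,232.00
Payback = 3.8676 years

3.8676 years


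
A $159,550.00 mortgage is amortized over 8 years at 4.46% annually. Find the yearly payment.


Formula: PMT = PV * r / (1 - (1+r)^(-n))
Denominator: 1 - (1 + 0.0446)^(-8) = 0.294658
Numerator: $159,550.00 * 0.0446 = 7115.93
PMT = 7115.93 / 0.294658 = $24,149.81

$24,149.81


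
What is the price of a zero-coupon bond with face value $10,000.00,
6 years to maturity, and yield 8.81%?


Formula: Price = FV / (1 + r)^n
Substituting: Price = $10,000.00 / (1 + 0.0881)^6
Discount factor: (1.0881)^6 = 1.659636
Price = $10,000.00 / 1.659636 = $6,025.42

$6,025.42


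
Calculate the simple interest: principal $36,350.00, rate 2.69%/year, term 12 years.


Formula: I = P * r * t
Substituting: I = $36,350.00 * 0.0269 * 12
Step: I = $36,350.00 * 0.3228
I = $11,733.78

$11,733.78


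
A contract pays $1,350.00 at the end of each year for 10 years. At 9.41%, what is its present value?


Formula: PV = PMT * (1 - (1+r)^(-n)) / r
Discount factor: (1 + 0.0941)^(-10) = 0.406846
Bracket: 1 - 0.406846 = 0.593154
PV = $1,350.00 * 0.593154 / 0.0941 = $8,509.65

$8,509.65


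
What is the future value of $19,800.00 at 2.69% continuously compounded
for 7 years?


Formula: FV = P * e^(r*t)
Exponent: r*t = 0.0269 * 7 = 0.1883
e^(0.1883) = 1.207196
FV = $19,800.00 * 1.207196 = $23,902.47

$23,902.47


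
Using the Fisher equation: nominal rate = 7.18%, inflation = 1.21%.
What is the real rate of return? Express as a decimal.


Formula: (1 + r_real) = (1 + r_nom) / (1 + inflation)
Substituting: (1 + r_real) = 1.0718 / 1.0121
(1 + r_real) = 1.058986
r_real = 1.058986 - 1 = 0.058986

0.058986


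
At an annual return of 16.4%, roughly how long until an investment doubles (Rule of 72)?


Formula: Years ≈ 72 / r
Substituting: Years ≈ 72 / 16.4
Years ≈ 4.4

4.4 years


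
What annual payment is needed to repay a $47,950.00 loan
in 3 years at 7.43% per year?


Formula: PMT = PV * r / (1 - (1+r)^(-n))
Denominator: 1 - (1 + 0.0743)^(-3) = 0.193465
Numerator: $47,950.00 * 0.0743 = 3562.685
PMT = 3562.685 / 0.193465 = $18,415.15

$18,415.15


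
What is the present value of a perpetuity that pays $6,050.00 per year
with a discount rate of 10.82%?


Formula: PV = C / r
Substituting: PV = $6,050.00 / 0.1082
PV = $55,914.97

$55,914.97


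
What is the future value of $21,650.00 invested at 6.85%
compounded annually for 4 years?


Formula: FV = P * (1 + r)^n
Substituting: FV = $21,650.00 * (1 + 0.0685)^4
Growth factor: (1.0685)^4 = 1.303461
FV = $21,650.00 * 1.303461 = $28,219.93

$28,219.93


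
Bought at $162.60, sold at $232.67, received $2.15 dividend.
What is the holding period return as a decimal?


Formula: HPR = (P1 - P0 + D) / P0
Gain: $232.67 - $162.60 + $2.15 = $72.22
HPR = $72.22 / $162.60 = 0.4442

0.4442


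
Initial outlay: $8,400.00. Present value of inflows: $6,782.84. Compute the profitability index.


Formula: PI = PV(cash flows) / initial investment
Substituting: PI = $6,782.84 / $8,400.00
PI = 0.8075

0.8075


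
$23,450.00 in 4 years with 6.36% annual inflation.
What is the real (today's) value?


Formula: Real value = nominal / (1 + inflation)^years
Price level: (1 + 0.0636)^4 = 1.279715
Real value = $23,450.00 / 1.279715 = $18,324.39

$18,324.39


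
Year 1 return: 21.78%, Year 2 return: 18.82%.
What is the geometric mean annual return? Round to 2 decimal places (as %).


Formula: Geometric mean = ((1+r1)*(1+r2))^(1/2) - 1
Product: (1 + 0.2178) * (1 + 0.1882) = 1.2178 * 1.1882 = 1.44699
Square root: 1.44699^0.5 = 1.202909
Geometric mean = 1.202909 - 1 = 0.202909
As percentage: 20.29%

20.29%


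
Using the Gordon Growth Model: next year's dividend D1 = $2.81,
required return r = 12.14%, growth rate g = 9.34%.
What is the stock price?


Formula: P = D1 / (r - g)
Spread: r - g = 0.1214 - 0.0934 = 0.028
Substituting: P = $2.81 / 0.028
P = $100.36

$100.36


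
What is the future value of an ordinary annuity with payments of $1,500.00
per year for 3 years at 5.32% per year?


Formula: FV = PMT * ((1+r)^n - 1) / r
Growth factor: (1 + 0.0532)^3 = 1.168241
Numerator: 1.168241 - 1 = 0.168241
FV = $1,500.00 * 0.168241 / 0.0532 = $4,743.65

$4,743.65


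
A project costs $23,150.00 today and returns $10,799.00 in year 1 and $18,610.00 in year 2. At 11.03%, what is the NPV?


Formula: NPV = C0 + C1/(1+r) + C2/(1+r)^2
Discount C1: $10,799.00 / (1 + 0.1103) = $9,726.20
Discount C2: $18,610.00 / (1 + 0.1103)^2 = $15,096.13
NPV = -$23,150.00 + $9,726.20 + $15,096.13 = $1,672.33

$1,672.33


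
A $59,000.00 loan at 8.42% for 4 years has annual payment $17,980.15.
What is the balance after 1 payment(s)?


Formula: Balance = PV*(1+r)^k - PMT*((1+r)^k - 1)/r
Growth: (1 + 0.0842)^1 = 1.0842
Accumulated factor: ((1+r)^k - 1)/r = 1.0
Balance = $59,000.00 * 1.0842 - $17,980.15 * 1.0
Balance = $45,987.65

$45,987.65


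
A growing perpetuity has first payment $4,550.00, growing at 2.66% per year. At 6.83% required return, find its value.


Formula: PV = C / (r - g)
Spread: r - g = 0.0683 - 0.0266 = 0.0417
Substituting: PV = $4,550.00 / 0.0417
PV = $109,112.71

$109,112.71


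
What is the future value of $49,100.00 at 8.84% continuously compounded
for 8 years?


Formula: FV = P * e^(r*t)
Exponent: r*t = 0.0884 * 8 = 0.7072
e^(0.7072) = 2.028304
FV = $49,100.00 * 2.028304 = $99,589.73

$99,589.73


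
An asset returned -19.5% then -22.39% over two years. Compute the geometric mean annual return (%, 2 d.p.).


Formula: Geometric mean = ((1+r1)*(1+r2))^(1/2) - 1
Product: (1 + -0.195) * (1 + -0.2239) = 0.805 * 0.7761 = 0.624761
Square root: 0.624761^0.5 = 0.790418
Geometric mean = 0.790418 - 1 = -0.209582
As percentage: -20.96%

-20.96%


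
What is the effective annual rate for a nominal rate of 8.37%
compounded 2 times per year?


Formula: EAR = (1 + r/m)^m - 1
Period rate: r/m = 0.0837 / 2 = 0.04185
Compounding: (1 + 0.04185)^2 = 1.085451
EAR = 1.085451 - 1 = 0.085451

0.085451


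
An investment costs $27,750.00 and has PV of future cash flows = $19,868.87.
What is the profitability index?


Formula: PI = PV(cash flows) / initial investment
Substituting: PI = $19,868.87 / $27,750.00
PI = 0.716

0.716


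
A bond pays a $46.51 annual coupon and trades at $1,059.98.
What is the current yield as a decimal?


Formula: Current yield = annual coupon / price
Substituting: CY = $46.51 / $1,059.98
CY = 0.043878

0.043878


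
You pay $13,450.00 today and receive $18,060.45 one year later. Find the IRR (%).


Formula: IRR = C1/C0 - 1
Substituting: IRR = $18,060.45 / $13,450.00 - 1
Ratio: 1.342784 - 1 = 0.342784
IRR = 34.2784%

34.2784%


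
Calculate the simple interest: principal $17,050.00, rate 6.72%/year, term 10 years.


Formula: I = P * r * t
Substituting: I = $17,050.00 * 0.0672 * 10
Step: I = $17,050.00 * 0.672
I = $11,457.60

$11,457.60


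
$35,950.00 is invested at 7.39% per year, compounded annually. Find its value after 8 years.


Formula: FV = P * (1 + r)^n
Substituting: FV = $35,950.00 * (1 + 0.0739)^8
Growth factor: (1.0739)^8 = 1.76893
FV = $35,950.00 * 1.76893 = $63,593.05

$63,593.05


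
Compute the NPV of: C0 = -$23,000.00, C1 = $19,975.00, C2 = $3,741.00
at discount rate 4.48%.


Formula: NPV = C0 + C1/(1+r) + C2/(1+r)^2
Discount C1: $19,975.00 / (1 + 0.0448) = $19,118.49
Discount C2: $3,741.00 / (1 + 0.0448)^2 = $3,427.06
NPV = -$23,000.00 + $19,118.49 + $3,427.06 = -$454.45

-$454.45


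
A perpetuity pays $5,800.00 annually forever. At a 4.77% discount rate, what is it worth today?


Formula: PV = C / r
Substituting: PV = $5,800.00 / 0.0477
PV = $121,593.29

$121,593.29


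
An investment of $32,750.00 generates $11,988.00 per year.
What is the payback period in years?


Formula: Payback = investment / annual cash flow
Substituting: Payback = $32,750.00 / $11,988.00
Payback = 2.7319 years

2.7319 years


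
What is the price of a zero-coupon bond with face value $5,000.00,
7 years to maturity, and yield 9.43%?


Formula: Price = FV / (1 + r)^n
Substituting: Price = $5,000.00 / (1 + 0.0943)^7
Discount factor: (1.0943)^7 = 1.879121
Price = $5,000.00 / 1.879121 = $2,660.82

$2,660.82


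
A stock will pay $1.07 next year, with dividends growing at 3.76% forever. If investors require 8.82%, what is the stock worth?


Formula: P = D1 / (r - g)
Spread: r - g = 0.0882 - 0.0376 = 0.0506
Substituting: P = $1.07 / 0.0506
P = $21.15

$21.15


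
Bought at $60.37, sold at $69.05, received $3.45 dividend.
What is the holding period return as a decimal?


Formula: HPR = (P1 - P0 + D) / P0
Gain: $69.05 - $60.37 + $3.45 = $12.13
HPR = $12.13 / $60.37 = 0.2009

0.2009


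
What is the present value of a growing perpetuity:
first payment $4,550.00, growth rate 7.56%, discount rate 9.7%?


Formula: PV = C / (r - g)
Spread: r - g = 0.097 - 0.0756 = 0.0214
Substituting: PV = $4,550.00 / 0.0214
PV = $212,616.82

$212,616.82


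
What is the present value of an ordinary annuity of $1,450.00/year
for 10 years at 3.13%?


Formula: PV = PMT * (1 - (1+r)^(-n)) / r
Discount factor: (1 + 0.0313)^(-10) = 0.734767
Bracket: 1 - 0.734767 = 0.265233
PV = $1,450.00 * 0.265233 / 0.0313 = $12,287.14

$12,287.14


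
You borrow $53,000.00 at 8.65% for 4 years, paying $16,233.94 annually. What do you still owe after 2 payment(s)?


Formula: Balance = PV*(1+r)^k - PMT*((1+r)^k - 1)/r
Growth: (1 + 0.0865)^2 = 1.180482
Accumulated factor: ((1+r)^k - 1)/r = 2.0865
Balance = $53,000.00 * 1.180482 - $16,233.94 * 2.0865
Balance = $28,693.44

$28,693.44


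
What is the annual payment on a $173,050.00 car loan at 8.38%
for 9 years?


Formula: PMT = PV * r / (1 - (1+r)^(-n))
Denominator: 1 - (1 + 0.0838)^(-9) = 0.515317
Numerator: $173,050.00 * 0.0838 = 14501.59
PMT = 14501.59 / 0.515317 = $28,141.10

$28,141.10


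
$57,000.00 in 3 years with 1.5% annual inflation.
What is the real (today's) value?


Formula: Real value = nominal / (1 + inflation)^years
Price level: (1 + 0.015)^3 = 1.045678
Real value = $57,000.00 / 1.045678 = $54,510.07

$54,510.07


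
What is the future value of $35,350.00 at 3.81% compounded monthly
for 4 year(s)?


Formula: FV = P * (1 + r/m)^(m*t)
Period rate: r/m = 0.0381 / 12 = 0.003175
Total periods: m*t = 12 * 4 = 48
Growth factor: (1 + 0.003175)^48 = 1.164345
FV = $35,350.00 * 1.164345 = $41,159.59

$41,159.59


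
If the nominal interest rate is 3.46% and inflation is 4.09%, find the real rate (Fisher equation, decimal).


Formula: (1 + r_real) = (1 + r_nom) / (1 + inflation)
Substituting: (1 + r_real) = 1.0346 / 1.0409
(1 + r_real) = 0.993948
r_real = 0.993948 - 1 = -0.006052

-0.006052


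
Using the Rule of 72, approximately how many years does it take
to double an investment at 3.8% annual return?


Formula: Years ≈ 72 / r
Substituting: Years ≈ 72 / 3.8
Years ≈ 18.9

18.9 years


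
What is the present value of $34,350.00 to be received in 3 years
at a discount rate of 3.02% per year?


Formula: PV = FV / (1 + r)^n
Substituting: PV = $34,350.00 / (1 + 0.0302)^3
Discount factor: (1.0302)^3 = 1.093364
PV = $34,350.00 / 1.093364 = $31,416.81

$31,416.81


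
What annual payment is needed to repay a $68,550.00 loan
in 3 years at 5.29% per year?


Formula: PMT = PV * r / (1 - (1+r)^(-n))
Denominator: 1 - (1 + 0.0529)^(-3) = 0.143281
Numerator: $68,550.00 * 0.0529 = 3626.295
PMT = 3626.295 / 0.143281 = $25,309.05

$25,309.05


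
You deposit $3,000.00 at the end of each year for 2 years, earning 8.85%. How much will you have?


Formula: FV = PMT * ((1+r)^n - 1) / r
Growth factor: (1 + 0.0885)^2 = 1.184832
Numerator: 1.184832 - 1 = 0.184832
FV = $3,000.00 * 0.184832 / 0.0885 = $6,265.50

$6,265.50


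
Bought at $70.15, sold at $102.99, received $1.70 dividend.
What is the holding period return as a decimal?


Formula: HPR = (P1 - P0 + D) / P0
Gain: $102.99 - $70.15 + $1.70 = $34.54
HPR = $34.54 / $70.15 = 0.4924

0.4924


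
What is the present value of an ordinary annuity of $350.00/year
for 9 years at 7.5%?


Formula: PV = PMT * (1 - (1+r)^(-n)) / r
Discount factor: (1 + 0.075)^(-9) = 0.521583
Bracket: 1 - 0.521583 = 0.478417
PV = $350.00 * 0.478417 / 0.075 = $2,232.61

$2,232.61


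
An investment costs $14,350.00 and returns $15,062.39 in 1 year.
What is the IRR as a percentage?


Formula: IRR = C1/C0 - 1
Substituting: IRR = $15,062.39 / $14,350.00 - 1
Ratio: 1.049644 - 1 = 0.049644
IRR = 4.9644%

4.9644%


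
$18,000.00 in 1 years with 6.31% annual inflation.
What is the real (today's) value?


Formula: Real value = nominal / (1 + inflation)^years
Price level: (1 + 0.0631)^1 = 1.0631
Real value = $18,000.00 / 1.0631 = $16,931.62

$16,931.62


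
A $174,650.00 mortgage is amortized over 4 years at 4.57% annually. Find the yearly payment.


Formula: PMT = PV * r / (1 - (1+r)^(-n))
Denominator: 1 - (1 + 0.0457)^(-4) = 0.163682
Numerator: $174,650.00 * 0.0457 = 7981.505
PMT = 7981.505 / 0.163682 = $48,762.34

$48,762.34


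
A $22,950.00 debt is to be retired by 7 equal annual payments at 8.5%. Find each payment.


Formula: PMT = PV * r / (1 - (1+r)^(-n))
Denominator: 1 - (1 + 0.085)^(-7) = 0.435074
Numerator: $22,950.00 * 0.085 = 1950.75
PMT = 1950.75 / 0.435074 = $4,483.72

$4,483.72


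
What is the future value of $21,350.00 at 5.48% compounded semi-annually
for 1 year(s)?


Formula: FV = P * (1 + r/m)^(m*t)
Period rate: r/m = 0.0548 / 2 = 0.0274
Total periods: m*t = 2 * 1 = 2
Growth factor: (1 + 0.0274)^2 = 1.055551
FV = $21,350.00 * 1.055551 = $22,536.01

$22,536.01


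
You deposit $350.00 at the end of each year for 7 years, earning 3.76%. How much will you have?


Formula: FV = PMT * ((1+r)^n - 1) / r
Growth factor: (1 + 0.0376)^7 = 1.294821
Numerator: 1.294821 - 1 = 0.294821
FV = $350.00 * 0.294821 / 0.0376 = $2,744.34

$2,744.34


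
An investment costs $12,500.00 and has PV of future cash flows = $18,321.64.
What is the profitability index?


Formula: PI = PV(cash flows) / initial investment
Substituting: PI = $18,321.64 / $12,500.00
PI = 1.4657

1.4657


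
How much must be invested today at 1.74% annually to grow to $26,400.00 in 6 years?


Formula: PV = FV / (1 + r)^n
Substituting: PV = $26,400.00 / (1 + 0.0174)^6
Discount factor: (1.0174)^6 = 1.109048
PV = $26,400.00 / 1.109048 = $23,804.20

$23,804.20


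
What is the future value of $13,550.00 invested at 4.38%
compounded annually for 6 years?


Formula: FV = P * (1 + r)^n
Substituting: FV = $13,550.00 * (1 + 0.0438)^6
Growth factor: (1.0438)^6 = 1.293313
FV = $13,550.00 * 1.293313 = $17,524.40

$17,524.40


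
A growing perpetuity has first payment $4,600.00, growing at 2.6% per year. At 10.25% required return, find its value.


Formula: PV = C / (r - g)
Spread: r - g = 0.1025 - 0.026 = 0.0765
Substituting: PV = $4,600.00 / 0.0765
PV = $60,130.72

$60,130.72


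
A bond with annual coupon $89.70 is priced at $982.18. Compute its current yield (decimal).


Formula: Current yield = annual coupon / price
Substituting: CY = $89.70 / $982.18
CY = 0.091327

0.091327


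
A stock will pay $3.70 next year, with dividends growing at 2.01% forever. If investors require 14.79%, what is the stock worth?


Formula: P = D1 / (r - g)
Spread: r - g = 0.1479 - 0.0201 = 0.1278
Substituting: P = $3.70 / 0.1278
P = $28.95

$28.95


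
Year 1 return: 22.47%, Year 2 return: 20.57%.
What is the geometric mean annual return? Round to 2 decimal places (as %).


Formula: Geometric mean = ((1+r1)*(1+r2))^(1/2) - 1
Product: (1 + 0.2247) * (1 + 0.2057) = 1.2247 * 1.2057 = 1.476621
Square root: 1.476621^0.5 = 1.215163
Geometric mean = 1.215163 - 1 = 0.215163
As percentage: 21.52%

21.52%


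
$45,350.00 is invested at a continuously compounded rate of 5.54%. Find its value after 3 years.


Formula: FV = P * e^(r*t)
Exponent: r*t = 0.0554 * 3 = 0.1662
e^(0.1662) = 1.180809
FV = $45,350.00 * 1.180809 = $53,549.70

$53,549.70


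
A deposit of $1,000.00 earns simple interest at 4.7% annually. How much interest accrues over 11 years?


Formula: I = P * r * t
Substituting: I = $1,000.00 * 0.047 * 11
Step: I = $1,000.00 * 0.517
I = $517.00

$517.00


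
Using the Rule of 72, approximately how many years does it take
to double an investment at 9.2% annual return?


Formula: Years ≈ 72 / r
Substituting: Years ≈ 72 / 9.2
Years ≈ 7.8

7.8 years


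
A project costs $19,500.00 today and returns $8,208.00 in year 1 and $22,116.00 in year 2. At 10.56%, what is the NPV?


Formula: NPV = C0 + C1/(1+r) + C2/(1+r)^2
Discount C1: $8,208.00 / (1 + 0.1056) = $7,424.02
Discount C2: $22,116.00 / (1 + 0.1056)^2 = $18,093.00
NPV = -$19,500.00 + $7,424.02 + $18,093.00 = $6,017.02

$6,017.02


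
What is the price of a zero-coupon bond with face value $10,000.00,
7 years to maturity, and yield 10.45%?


Formula: Price = FV / (1 + r)^n
Substituting: Price = $10,000.00 / (1 + 0.1045)^7
Discount factor: (1.1045)^7 = 2.005211
Price = $10,000.00 / 2.005211 = $4,987.01

$4,987.01


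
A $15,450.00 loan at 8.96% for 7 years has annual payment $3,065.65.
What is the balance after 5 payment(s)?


Formula: Balance = PV*(1+r)^k - PMT*((1+r)^k - 1)/r
Growth: (1 + 0.0896)^5 = 1.535803
Accumulated factor: ((1+r)^k - 1)/r = 5.979943
Balance = $15,450.00 * 1.535803 - $3,065.65 * 5.979943
Balance = $5,395.74

$5,395.74


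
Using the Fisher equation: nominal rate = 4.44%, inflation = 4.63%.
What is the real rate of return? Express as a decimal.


Formula: (1 + r_real) = (1 + r_nom) / (1 + inflation)
Substituting: (1 + r_real) = 1.0444 / 1.0463
(1 + r_real) = 0.998184
r_real = 0.998184 - 1 = -0.001816

-0.001816


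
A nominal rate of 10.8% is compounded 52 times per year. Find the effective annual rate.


Formula: EAR = (1 + r/m)^m - 1
Period rate: r/m = 0.108 / 52 = 0.002077
Compounding: (1 + 0.002077)^52 = 1.113923
EAR = 1.113923 - 1 = 0.113923

0.113923


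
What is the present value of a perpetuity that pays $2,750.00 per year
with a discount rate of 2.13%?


Formula: PV = C / r
Substituting: PV = $2,750.00 / 0.0213
PV = $129,107.98

$129,107.98


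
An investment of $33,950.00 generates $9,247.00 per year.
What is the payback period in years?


Formula: Payback = investment / annual cash flow
Substituting: Payback = $33,950.00 / $9,247.00
Payback = 3.6715 years

3.6715 years


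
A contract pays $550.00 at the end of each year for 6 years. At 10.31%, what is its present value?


Formula: PV = PMT * (1 - (1+r)^(-n)) / r
Discount factor: (1 + 0.1031)^(-6) = 0.555023
Bracket: 1 - 0.555023 = 0.444977
PV = $550.00 * 0.444977 / 0.1031 = $2,373.79

$2,373.79


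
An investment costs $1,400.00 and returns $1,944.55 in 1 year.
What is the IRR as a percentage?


Formula: IRR = C1/C0 - 1
Substituting: IRR = $1,944.55 / $1,400.00 - 1
Ratio: 1.388964 - 1 = 0.388964
IRR = 38.8964%

38.8964%


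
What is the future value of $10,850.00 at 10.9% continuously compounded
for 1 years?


Formula: FV = P * e^(r*t)
Exponent: r*t = 0.109 * 1 = 0.109
e^(0.109) = 1.115162
FV = $10,850.00 * 1.115162 = $12,099.51

$12,099.51


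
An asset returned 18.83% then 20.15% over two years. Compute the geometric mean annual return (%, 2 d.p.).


Formula: Geometric mean = ((1+r1)*(1+r2))^(1/2) - 1
Product: (1 + 0.1883) * (1 + 0.2015) = 1.1883 * 1.2015 = 1.427742
Square root: 1.427742^0.5 = 1.194882
Geometric mean = 1.194882 - 1 = 0.194882
As percentage: 19.49%

19.49%


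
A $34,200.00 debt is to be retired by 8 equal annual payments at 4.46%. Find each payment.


Formula: PMT = PV * r / (1 - (1+r)^(-n))
Denominator: 1 - (1 + 0.0446)^(-8) = 0.294658
Numerator: $34,200.00 * 0.0446 = 1525.32
PMT = 1525.32 / 0.294658 = $5,176.58

$5,176.58


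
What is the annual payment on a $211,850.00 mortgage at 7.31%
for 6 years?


Formula: PMT = PV * r / (1 - (1+r)^(-n))
Denominator: 1 - (1 + 0.0731)^(-6) = 0.345124
Numerator: $211,850.00 * 0.0731 = 15486.235
PMT = 15486.235 / 0.345124 = $44,871.46

$44,871.46


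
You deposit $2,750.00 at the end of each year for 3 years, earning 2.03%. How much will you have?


Formula: FV = PMT * ((1+r)^n - 1) / r
Growth factor: (1 + 0.0203)^3 = 1.062145
Numerator: 1.062145 - 1 = 0.062145
FV = $2,750.00 * 0.062145 / 0.0203 = $8,418.61

$8,418.61


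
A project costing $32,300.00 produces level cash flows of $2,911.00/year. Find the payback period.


Formula: Payback = investment / annual cash flow
Substituting: Payback = $32,300.00 / $2,911.00
Payback = 11.0958 years

11.0958 years


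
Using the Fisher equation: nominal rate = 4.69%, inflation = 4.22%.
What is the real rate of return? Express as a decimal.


Formula: (1 + r_real) = (1 + r_nom) / (1 + inflation)
Substituting: (1 + r_real) = 1.0469 / 1.0422
(1 + r_real) = 1.00451
r_real = 1.00451 - 1 = 0.00451

0.00451


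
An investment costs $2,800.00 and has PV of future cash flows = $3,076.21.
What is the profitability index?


Formula: PI = PV(cash flows) / initial investment
Substituting: PI = $3,076.21 / $2,800.00
PI = 1.0986

1.0986


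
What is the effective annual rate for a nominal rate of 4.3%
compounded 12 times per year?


Formula: EAR = (1 + r/m)^m - 1
Period rate: r/m = 0.043 / 12 = 0.003583
Compounding: (1 + 0.003583)^12 = 1.043858
EAR = 1.043858 - 1 = 0.043858

0.043858


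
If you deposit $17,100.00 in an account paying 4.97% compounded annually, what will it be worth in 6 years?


Formula: FV = P * (1 + r)^n
Substituting: FV = $17,100.00 * (1 + 0.0497)^6
Growth factor: (1.0497)^6 = 1.3378
FV = $17,100.00 * 1.3378 = $22,876.38

$22,876.38


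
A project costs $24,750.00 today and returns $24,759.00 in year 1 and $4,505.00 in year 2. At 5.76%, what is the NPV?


Formula: NPV = C0 + C1/(1+r) + C2/(1+r)^2
Discount C1: $24,759.00 / (1 + 0.0576) = $23,410.55
Discount C2: $4,505.00 / (1 + 0.0576)^2 = $4,027.65
NPV = -$24,750.00 + $23,410.55 + $4,027.65 = $2,688.20

$2,688.20


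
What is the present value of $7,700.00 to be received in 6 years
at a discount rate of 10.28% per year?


Formula: PV = FV / (1 + r)^n
Substituting: PV = $7,700.00 / (1 + 0.1028)^6
Discount factor: (1.1028)^6 = 1.79879
PV = $7,700.00 / 1.79879 = $4,280.65

$4,280.65


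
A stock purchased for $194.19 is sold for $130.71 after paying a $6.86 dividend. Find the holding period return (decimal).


Formula: HPR = (P1 - P0 + D) / P0
Gain: $130.71 - $194.19 + $6.86 = -$56.62
HPR = -$56.62 / $194.19 = -0.2916

-0.2916


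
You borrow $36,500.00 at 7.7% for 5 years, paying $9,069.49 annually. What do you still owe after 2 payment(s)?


Formula: Balance = PV*(1+r)^k - PMT*((1+r)^k - 1)/r
Growth: (1 + 0.077)^2 = 1.159929
Accumulated factor: ((1+r)^k - 1)/r = 2.077
Balance = $36,500.00 * 1.159929 - $9,069.49 * 2.077
Balance = $23,500.08

$23,500.08


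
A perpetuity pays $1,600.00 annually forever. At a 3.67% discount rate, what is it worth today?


Formula: PV = C / r
Substituting: PV = $1,600.00 / 0.0367
PV = $43,596.73

$43,596.73


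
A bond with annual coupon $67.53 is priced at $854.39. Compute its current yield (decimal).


Formula: Current yield = annual coupon / price
Substituting: CY = $67.53 / $854.39
CY = 0.079039

0.079039


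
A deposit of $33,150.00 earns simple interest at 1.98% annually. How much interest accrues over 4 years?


Formula: I = P * r * t
Substituting: I = $33,150.00 * 0.0198 * 4
Step: I = $33,150.00 * 0.0792
I = $2,625.48

$2,625.48


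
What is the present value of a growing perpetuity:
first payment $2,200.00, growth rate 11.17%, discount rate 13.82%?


Formula: PV = C / (r - g)
Spread: r - g = 0.1382 - 0.1117 = 0.0265
Substituting: PV = $2,200.00 / 0.0265
PV = $83,018.87

$83,018.87


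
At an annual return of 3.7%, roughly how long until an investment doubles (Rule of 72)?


Formula: Years ≈ 72 / r
Substituting: Years ≈ 72 / 3.7
Years ≈ 19.5

19.5 years


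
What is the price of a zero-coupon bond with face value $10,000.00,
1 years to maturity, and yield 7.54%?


Formula: Price = FV / (1 + r)^n
Substituting: Price = $10,000.00 / (1 + 0.0754)^1
Discount factor: (1.0754)^1 = 1.0754
Price = $10,000.00 / 1.0754 = $9,298.87

$9,298.87


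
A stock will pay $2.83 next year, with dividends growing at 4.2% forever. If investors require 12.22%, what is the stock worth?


Formula: P = D1 / (r - g)
Spread: r - g = 0.1222 - 0.042 = 0.0802
Substituting: P = $2.83 / 0.0802
P = $35.29

$35.29


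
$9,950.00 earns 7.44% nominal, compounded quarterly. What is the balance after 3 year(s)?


Formula: FV = P * (1 + r/m)^(m*t)
Period rate: r/m = 0.0744 / 4 = 0.0186
Total periods: m*t = 4 * 3 = 12
Growth factor: (1 + 0.0186)^12 = 1.24751
FV = $9,950.00 * 1.24751 = $12,412.73

$12,412.73


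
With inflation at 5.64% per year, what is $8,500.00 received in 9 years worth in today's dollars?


Formula: Real value = nominal / (1 + inflation)^years
Price level: (1 + 0.0564)^9 = 1.638534
Real value = $8,500.00 / 1.638534 = $5,187.56

$5,187.56


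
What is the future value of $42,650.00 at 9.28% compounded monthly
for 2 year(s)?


Formula: FV = P * (1 + r/m)^(m*t)
Period rate: r/m = 0.0928 / 12 = 0.007733
Total periods: m*t = 12 * 2 = 24
Growth factor: (1 + 0.007733)^24 = 1.203081
FV = $42,650.00 * 1.203081 = $51,311.42

$51,311.42


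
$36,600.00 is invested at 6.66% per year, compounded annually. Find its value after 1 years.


Formula: FV = P * (1 + r)^n
Substituting: FV = $36,600.00 * (1 + 0.0666)^1
Growth factor: (1.0666)^1 = 1.0666
FV = $36,600.00 * 1.0666 = $39,037.56

$39,037.56


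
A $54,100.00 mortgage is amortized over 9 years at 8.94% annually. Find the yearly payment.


Formula: PMT = PV * r / (1 - (1+r)^(-n))
Denominator: 1 - (1 + 0.0894)^(-9) = 0.537285
Numerator: $54,100.00 * 0.0894 = 4836.54
PMT = 4836.54 / 0.537285 = $9,001.82

$9,001.82


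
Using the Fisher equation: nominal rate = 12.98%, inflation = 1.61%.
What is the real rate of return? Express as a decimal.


Formula: (1 + r_real) = (1 + r_nom) / (1 + inflation)
Substituting: (1 + r_real) = 1.1298 / 1.0161
(1 + r_real) = 1.111898
r_real = 1.111898 - 1 = 0.111898

0.111898
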